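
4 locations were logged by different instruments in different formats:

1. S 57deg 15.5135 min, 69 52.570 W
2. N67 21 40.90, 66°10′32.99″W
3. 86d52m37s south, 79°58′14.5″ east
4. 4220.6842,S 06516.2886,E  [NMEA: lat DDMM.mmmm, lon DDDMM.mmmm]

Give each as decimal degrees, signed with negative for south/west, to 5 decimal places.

Point 1:
  φ: 57 + 15.5135/60 = 57.258558
  hemisphere S, so the sign is −
  Lon: 52.57′ = 0.876167°; total 69.876167
  W → negative
Point 2:
  Latitude: 67° + 21/60 + 40.9/3600 = 67 + 0.350000 + 0.011361 = 67.361361
  N ⇒ keep positive
  Longitude: 66° + 10/60 + 32.99/3600 = 66 + 0.166667 + 0.009164 = 66.175831
  hemisphere W, so the sign is −
Point 3:
  φ: 86 + 52/60 + 37/3600 = 86.876944
  S ⇒ negate
  λ: 79 + 58/60 + 14.5/3600 = 79.970694
  E → positive
Point 4:
  Latitude: degrees = first 2 digits = 42, minutes = 20.6842; 42 + 20.6842/60 = 42.344737
  hemisphere S, so the sign is −
  λ: split at 3 digits → 065° and 16.2886′; 65 + 16.2886/60 = 65.271477
  E → positive

1. -57.25856, -69.87617
2. 67.36136, -66.17583
3. -86.87694, 79.97069
4. -42.34474, 65.27148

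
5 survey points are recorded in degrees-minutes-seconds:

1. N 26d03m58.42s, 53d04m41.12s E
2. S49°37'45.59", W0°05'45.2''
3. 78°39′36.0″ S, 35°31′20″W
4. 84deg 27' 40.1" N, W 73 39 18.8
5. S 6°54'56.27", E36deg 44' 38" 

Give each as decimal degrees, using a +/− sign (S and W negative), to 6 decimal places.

Point 1:
  Lat: 26 + 3/60 + 58.42/3600 = 26.0662278
  N → positive
  λ: 53° + 4/60 + 41.12/3600 = 53 + 0.066667 + 0.011422 = 53.0780889
  E → positive
Point 2:
  Lat: 49° + 37/60 + 45.59/3600 = 49 + 0.616667 + 0.012664 = 49.6293306
  S → negative
  Lon: 0° + 5/60 + 45.2/3600 = 0 + 0.083333 + 0.012556 = 0.0958889
  hemisphere W, so the sign is −
Point 3:
  Latitude: 78 + 39/60 + 36/3600 = 78.6600000
  S ⇒ negate
  Lon: 31′ + 20″ = 31.33333′; 35 + 31.33333/60 = 35.5222222
  W → negative
Point 4:
  Lat: 84° + 27/60 + 40.1/3600 = 84 + 0.450000 + 0.011139 = 84.4611389
  N → positive
  Lon: 73° + 39/60 + 18.8/3600 = 73 + 0.650000 + 0.005222 = 73.6552222
  hemisphere W, so the sign is −
Point 5:
  φ: 6° + 54/60 + 56.27/3600 = 6 + 0.900000 + 0.015631 = 6.9156306
  hemisphere S, so the sign is −
  Longitude: 36 + 44/60 + 38/3600 = 36.7438889
  E ⇒ keep positive

1. 26.066228, 53.078089
2. -49.629331, -0.095889
3. -78.660000, -35.522222
4. 84.461139, -73.655222
5. -6.915631, 36.743889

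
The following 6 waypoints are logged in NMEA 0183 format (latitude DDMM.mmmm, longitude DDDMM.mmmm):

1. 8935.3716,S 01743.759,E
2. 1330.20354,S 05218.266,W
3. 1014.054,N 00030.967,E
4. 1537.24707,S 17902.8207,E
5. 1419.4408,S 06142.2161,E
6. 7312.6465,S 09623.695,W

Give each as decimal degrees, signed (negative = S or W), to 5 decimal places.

1. -89.58953, 17.72932
2. -13.50339, -52.30443
3. 10.23423, 0.51612
4. -15.62078, 179.04701
5. -14.32401, 61.70360
6. -73.21078, -96.39492

Point 1:
  φ: split at 2 digits → 89° and 35.3716′; 89 + 35.3716/60 = 89.589527
  S → negative
  Lon: split at 3 digits → 017° and 43.759′; 17 + 43.759/60 = 17.729317
  E → positive
Point 2:
  Latitude: split at 2 digits → 13° and 30.20354′; 13 + 30.20354/60 = 13.503392
  S ⇒ negate
  Lon: degrees = first 3 digits = 52, minutes = 18.266; 52 + 18.266/60 = 52.304433
  W ⇒ negate
Point 3:
  Lat: split at 2 digits → 10° and 14.054′; 10 + 14.054/60 = 10.234233
  N ⇒ keep positive
  Lon: split at 3 digits → 000° and 30.967′; 0 + 30.967/60 = 0.516117
  E ⇒ keep positive
Point 4:
  Latitude: degrees = first 2 digits = 15, minutes = 37.24707; 15 + 37.24707/60 = 15.620785
  S ⇒ negate
  Lon: degrees = first 3 digits = 179, minutes = 2.8207; 179 + 2.8207/60 = 179.047012
  E ⇒ keep positive
Point 5:
  Latitude: split at 2 digits → 14° and 19.4408′; 14 + 19.4408/60 = 14.324013
  S ⇒ negate
  λ: degrees = first 3 digits = 61, minutes = 42.2161; 61 + 42.2161/60 = 61.703602
  E ⇒ keep positive
Point 6:
  Latitude: degrees = first 2 digits = 73, minutes = 12.6465; 73 + 12.6465/60 = 73.210775
  hemisphere S, so the sign is −
  λ: degrees = first 3 digits = 96, minutes = 23.695; 96 + 23.695/60 = 96.394917
  hemisphere W, so the sign is −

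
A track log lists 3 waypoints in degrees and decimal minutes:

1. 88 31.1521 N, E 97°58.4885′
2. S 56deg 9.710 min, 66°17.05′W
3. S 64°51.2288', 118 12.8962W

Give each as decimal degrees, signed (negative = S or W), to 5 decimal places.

Point 1:
  φ: 31.1521′ = 0.519202°; total 88.519202
  N → positive
  λ: 97 + 58.4885/60 = 97.974808
  E ⇒ keep positive
Point 2:
  Latitude: 9.71′ = 0.161833°; total 56.161833
  S → negative
  λ: 66 + 17.05/60 = 66.284167
  W → negative
Point 3:
  Lat: 64 + 51.2288/60 = 64.853813
  S ⇒ negate
  Lon: 12.8962′ = 0.214937°; total 118.214937
  hemisphere W, so the sign is −

1. 88.51920, 97.97481
2. -56.16183, -66.28417
3. -64.85381, -118.21494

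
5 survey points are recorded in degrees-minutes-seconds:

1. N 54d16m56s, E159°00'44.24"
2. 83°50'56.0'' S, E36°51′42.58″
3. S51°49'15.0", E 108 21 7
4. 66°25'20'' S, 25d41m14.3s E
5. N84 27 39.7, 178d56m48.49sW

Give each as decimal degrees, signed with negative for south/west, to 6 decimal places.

1. 54.282222, 159.012289
2. -83.848889, 36.861828
3. -51.820833, 108.351944
4. -66.422222, 25.687306
5. 84.461028, -178.946803

Point 1:
  φ: 54° + 16/60 + 56/3600 = 54 + 0.266667 + 0.015556 = 54.2822222
  N ⇒ keep positive
  Longitude: 159° + 0/60 + 44.24/3600 = 159 + 0.000000 + 0.012289 = 159.0122889
  E → positive
Point 2:
  Latitude: 50′ + 56″ = 50.93333′; 83 + 50.93333/60 = 83.8488889
  S ⇒ negate
  Longitude: 51′ + 42.58″ = 51.70967′; 36 + 51.70967/60 = 36.8618278
  E → positive
Point 3:
  φ: 51 + 49/60 + 15/3600 = 51.8208333
  hemisphere S, so the sign is −
  λ: 108° + 21/60 + 7/3600 = 108 + 0.350000 + 0.001944 = 108.3519444
  E ⇒ keep positive
Point 4:
  Lat: 66° + 25/60 + 20/3600 = 66 + 0.416667 + 0.005556 = 66.4222222
  S → negative
  Lon: 25 + 41/60 + 14.3/3600 = 25.6873056
  E → positive
Point 5:
  Lat: 27′ + 39.7″ = 27.66167′; 84 + 27.66167/60 = 84.4610278
  N ⇒ keep positive
  Lon: 178 + 56/60 + 48.49/3600 = 178.9468028
  W → negative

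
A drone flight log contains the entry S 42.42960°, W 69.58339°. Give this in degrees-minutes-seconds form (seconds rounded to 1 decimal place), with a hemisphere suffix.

42°25′46.6″ S, 69°35′0.2″ W

Lat: 0.429600 × 60 = 25.77600′ → 25′, remainder × 60 = 46.560″
Lon: whole degrees 69; 35.00340′ → 35′ and 0.204″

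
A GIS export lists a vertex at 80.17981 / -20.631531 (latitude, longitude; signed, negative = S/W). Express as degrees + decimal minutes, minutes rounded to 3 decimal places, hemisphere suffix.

Lat: 80° + 0.179810 × 60 = 80° 10.78860′
Longitude is negative → W; |value| = 20.631531
Lon: fractional part 0.631531 → 37.89186 minutes

80° 10.789′ N, 20° 37.892′ W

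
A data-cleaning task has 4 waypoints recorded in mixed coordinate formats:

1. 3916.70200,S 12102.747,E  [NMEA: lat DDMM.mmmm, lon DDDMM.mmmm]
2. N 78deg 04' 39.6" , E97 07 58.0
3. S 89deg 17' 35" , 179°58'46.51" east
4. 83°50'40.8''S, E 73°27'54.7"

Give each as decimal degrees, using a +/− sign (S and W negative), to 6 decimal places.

1. -39.278367, 121.045783
2. 78.077667, 97.132778
3. -89.293056, 179.979586
4. -83.844667, 73.465194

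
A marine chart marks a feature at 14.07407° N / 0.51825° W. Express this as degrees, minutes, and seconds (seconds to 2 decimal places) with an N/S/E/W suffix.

14°04′26.65″ N, 0°31′5.70″ W

φ: 0.074070 × 60 = 4.44420′ → 4′, remainder × 60 = 26.6520″
Lon: 0.518250° → 31.09500′; 0.09500 × 60 = 5.7000″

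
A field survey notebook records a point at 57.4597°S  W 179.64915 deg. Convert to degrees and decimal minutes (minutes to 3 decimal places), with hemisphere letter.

57° 27.582′ S, 179° 38.949′ W

Latitude: fractional part 0.459700 → 27.58200 minutes
Longitude: 179° + 0.649150 × 60 = 179° 38.94900′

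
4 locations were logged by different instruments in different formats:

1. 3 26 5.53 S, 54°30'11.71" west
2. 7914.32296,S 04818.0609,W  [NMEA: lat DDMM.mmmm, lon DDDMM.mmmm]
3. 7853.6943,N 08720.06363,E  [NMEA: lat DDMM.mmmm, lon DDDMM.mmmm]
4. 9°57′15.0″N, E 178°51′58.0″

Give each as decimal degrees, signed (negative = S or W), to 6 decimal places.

Point 1:
  φ: 3 + 26/60 + 5.53/3600 = 3.4348694
  S ⇒ negate
  Longitude: 54° + 30/60 + 11.71/3600 = 54 + 0.500000 + 0.003253 = 54.5032528
  W → negative
Point 2:
  φ: degrees = first 2 digits = 79, minutes = 14.32296; 79 + 14.32296/60 = 79.2387160
  S ⇒ negate
  Longitude: split at 3 digits → 048° and 18.0609′; 48 + 18.0609/60 = 48.3010150
  W ⇒ negate
Point 3:
  φ: degrees = first 2 digits = 78, minutes = 53.6943; 78 + 53.6943/60 = 78.8949050
  N ⇒ keep positive
  Longitude: split at 3 digits → 087° and 20.06363′; 87 + 20.06363/60 = 87.3343938
  E ⇒ keep positive
Point 4:
  φ: 9° + 57/60 + 15/3600 = 9 + 0.950000 + 0.004167 = 9.9541667
  N → positive
  Longitude: 178° + 51/60 + 58/3600 = 178 + 0.850000 + 0.016111 = 178.8661111
  E ⇒ keep positive

1. -3.434869, -54.503253
2. -79.238716, -48.301015
3. 78.894905, 87.334394
4. 9.954167, 178.866111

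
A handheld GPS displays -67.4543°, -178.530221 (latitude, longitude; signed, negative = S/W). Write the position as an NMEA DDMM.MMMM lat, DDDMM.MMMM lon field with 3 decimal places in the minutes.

6727.258,S / 17831.813,W

Latitude is negative → S; |value| = 67.454300
Lat: 67° + 0.454300 × 60 = 67° 27.25800′
Longitude is negative → W; |value| = 178.530221
Longitude: 178° + 0.530221 × 60 = 178° 31.81326′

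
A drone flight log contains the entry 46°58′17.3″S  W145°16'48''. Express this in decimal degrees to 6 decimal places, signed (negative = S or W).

Latitude: 46 + 58/60 + 17.3/3600 = 46.9714722
S → negative
Lon: 16′ + 48″ = 16.80000′; 145 + 16.80000/60 = 145.2800000
W → negative

-46.971472, -145.280000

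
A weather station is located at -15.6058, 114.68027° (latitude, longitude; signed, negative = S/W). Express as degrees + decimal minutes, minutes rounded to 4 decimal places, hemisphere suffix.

Latitude is negative → S; |value| = 15.605800
Latitude: minutes = (15.605800 − 15) × 60 = 36.348000
λ: 114° + 0.680270 × 60 = 114° 40.816200′

15° 36.3480′ S, 114° 40.8162′ E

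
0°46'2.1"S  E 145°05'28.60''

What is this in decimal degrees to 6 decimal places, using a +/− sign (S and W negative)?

-0.767250, 145.091278

φ: 0° + 46/60 + 2.1/3600 = 0 + 0.766667 + 0.000583 = 0.7672500
S ⇒ negate
Longitude: 145 + 5/60 + 28.6/3600 = 145.0912778
E ⇒ keep positive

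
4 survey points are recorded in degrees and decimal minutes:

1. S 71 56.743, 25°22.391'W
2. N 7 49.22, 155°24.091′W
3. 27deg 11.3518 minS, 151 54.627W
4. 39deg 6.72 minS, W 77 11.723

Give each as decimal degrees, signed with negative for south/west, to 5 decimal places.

Point 1:
  φ: 71 + 56.743/60 = 71.945717
  S → negative
  Lon: 22.391′ = 0.373183°; total 25.373183
  W → negative
Point 2:
  φ: 49.22′ = 0.820333°; total 7.820333
  N → positive
  Longitude: 24.091′ = 0.401517°; total 155.401517
  W ⇒ negate
Point 3:
  φ: 27 + 11.3518/60 = 27.189197
  hemisphere S, so the sign is −
  Longitude: 151 + 54.627/60 = 151.910450
  hemisphere W, so the sign is −
Point 4:
  φ: 6.72′ = 0.112000°; total 39.112000
  S ⇒ negate
  λ: 77 + 11.723/60 = 77.195383
  W ⇒ negate

1. -71.94572, -25.37318
2. 7.82033, -155.40152
3. -27.18920, -151.91045
4. -39.11200, -77.19538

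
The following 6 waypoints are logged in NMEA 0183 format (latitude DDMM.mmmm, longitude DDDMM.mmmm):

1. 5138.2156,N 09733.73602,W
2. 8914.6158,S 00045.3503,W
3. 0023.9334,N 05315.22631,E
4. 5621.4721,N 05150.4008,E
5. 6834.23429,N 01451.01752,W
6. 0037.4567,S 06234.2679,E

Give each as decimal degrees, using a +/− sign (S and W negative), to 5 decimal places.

1. 51.63693, -97.56227
2. -89.24360, -0.75584
3. 0.39889, 53.25377
4. 56.35787, 51.84001
5. 68.57057, -14.85029
6. -0.62428, 62.57113

Point 1:
  Lat: split at 2 digits → 51° and 38.2156′; 51 + 38.2156/60 = 51.636927
  N → positive
  Longitude: degrees = first 3 digits = 97, minutes = 33.73602; 97 + 33.73602/60 = 97.562267
  W ⇒ negate
Point 2:
  φ: split at 2 digits → 89° and 14.6158′; 89 + 14.6158/60 = 89.243597
  S ⇒ negate
  Longitude: degrees = first 3 digits = 0, minutes = 45.3503; 0 + 45.3503/60 = 0.755838
  W → negative
Point 3:
  φ: degrees = first 2 digits = 0, minutes = 23.9334; 0 + 23.9334/60 = 0.398890
  N → positive
  λ: degrees = first 3 digits = 53, minutes = 15.22631; 53 + 15.22631/60 = 53.253772
  E ⇒ keep positive
Point 4:
  φ: split at 2 digits → 56° and 21.4721′; 56 + 21.4721/60 = 56.357868
  N ⇒ keep positive
  Longitude: degrees = first 3 digits = 51, minutes = 50.4008; 51 + 50.4008/60 = 51.840013
  E → positive
Point 5:
  Lat: degrees = first 2 digits = 68, minutes = 34.23429; 68 + 34.23429/60 = 68.570572
  N → positive
  Longitude: degrees = first 3 digits = 14, minutes = 51.01752; 14 + 51.01752/60 = 14.850292
  hemisphere W, so the sign is −
Point 6:
  Latitude: degrees = first 2 digits = 0, minutes = 37.4567; 0 + 37.4567/60 = 0.624278
  hemisphere S, so the sign is −
  Lon: degrees = first 3 digits = 62, minutes = 34.2679; 62 + 34.2679/60 = 62.571132
  E ⇒ keep positive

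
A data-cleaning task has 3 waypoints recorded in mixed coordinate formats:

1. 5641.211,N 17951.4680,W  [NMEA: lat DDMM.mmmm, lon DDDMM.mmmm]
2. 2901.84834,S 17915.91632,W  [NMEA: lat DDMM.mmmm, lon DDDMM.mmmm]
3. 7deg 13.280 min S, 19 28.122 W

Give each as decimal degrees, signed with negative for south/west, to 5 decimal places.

1. 56.68685, -179.85780
2. -29.03081, -179.26527
3. -7.22133, -19.46870

Point 1:
  Lat: degrees = first 2 digits = 56, minutes = 41.211; 56 + 41.211/60 = 56.686850
  N → positive
  λ: degrees = first 3 digits = 179, minutes = 51.468; 179 + 51.468/60 = 179.857800
  hemisphere W, so the sign is −
Point 2:
  Latitude: split at 2 digits → 29° and 1.84834′; 29 + 1.84834/60 = 29.030806
  S ⇒ negate
  Lon: split at 3 digits → 179° and 15.91632′; 179 + 15.91632/60 = 179.265272
  hemisphere W, so the sign is −
Point 3:
  φ: 13.28′ = 0.221333°; total 7.221333
  hemisphere S, so the sign is −
  λ: 28.122′ = 0.468700°; total 19.468700
  W ⇒ negate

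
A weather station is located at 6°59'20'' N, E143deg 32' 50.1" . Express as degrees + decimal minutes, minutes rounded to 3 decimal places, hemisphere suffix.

6° 59.333′ N, 143° 32.835′ E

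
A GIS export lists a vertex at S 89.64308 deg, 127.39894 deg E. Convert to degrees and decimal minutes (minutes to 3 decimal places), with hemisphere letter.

Latitude: minutes = (89.643080 − 89) × 60 = 38.58480
Longitude: minutes = (127.398940 − 127) × 60 = 23.93640

89° 38.585′ S, 127° 23.936′ E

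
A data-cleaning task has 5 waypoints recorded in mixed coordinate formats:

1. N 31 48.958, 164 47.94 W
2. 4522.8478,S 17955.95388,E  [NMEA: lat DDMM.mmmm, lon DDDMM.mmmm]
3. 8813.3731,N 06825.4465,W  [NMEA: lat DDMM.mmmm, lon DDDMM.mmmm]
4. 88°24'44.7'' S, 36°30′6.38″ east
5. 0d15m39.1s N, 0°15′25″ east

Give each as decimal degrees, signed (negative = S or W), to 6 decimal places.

1. 31.815967, -164.799000
2. -45.380797, 179.932565
3. 88.222885, -68.424108
4. -88.412417, 36.501772
5. 0.260861, 0.256944

Point 1:
  Lat: 48.958′ = 0.815967°; total 31.8159667
  N ⇒ keep positive
  λ: 164 + 47.94/60 = 164.7990000
  W → negative
Point 2:
  Lat: degrees = first 2 digits = 45, minutes = 22.8478; 45 + 22.8478/60 = 45.3807967
  S → negative
  λ: degrees = first 3 digits = 179, minutes = 55.95388; 179 + 55.95388/60 = 179.9325647
  E → positive
Point 3:
  Lat: degrees = first 2 digits = 88, minutes = 13.3731; 88 + 13.3731/60 = 88.2228850
  N → positive
  λ: split at 3 digits → 068° and 25.4465′; 68 + 25.4465/60 = 68.4241083
  W ⇒ negate
Point 4:
  φ: 88° + 24/60 + 44.7/3600 = 88 + 0.400000 + 0.012417 = 88.4124167
  hemisphere S, so the sign is −
  λ: 30′ + 6.38″ = 30.10633′; 36 + 30.10633/60 = 36.5017722
  E ⇒ keep positive
Point 5:
  Latitude: 0 + 15/60 + 39.1/3600 = 0.2608611
  N → positive
  Lon: 0 + 15/60 + 25/3600 = 0.2569444
  E → positive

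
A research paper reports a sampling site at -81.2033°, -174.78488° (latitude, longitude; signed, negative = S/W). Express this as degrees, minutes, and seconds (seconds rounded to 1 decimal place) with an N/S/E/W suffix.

Latitude is negative → S; |value| = 81.203300
φ: 0.203300 × 60 = 12.19800′ → 12′, remainder × 60 = 11.880″
Longitude is negative → W; |value| = 174.784880
λ: whole degrees 174; 47.09280′ → 47′ and 5.568″

81°12′11.9″ S, 174°47′5.6″ W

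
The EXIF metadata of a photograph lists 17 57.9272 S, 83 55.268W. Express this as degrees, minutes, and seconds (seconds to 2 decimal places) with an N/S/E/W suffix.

17°57′55.63″ S, 83°55′16.08″ W

Lat: 57.92720′ → 57′ and 0.92720 × 60 = 55.6320″
Lon: fractional minutes 0.26800 × 60 = 16.0800″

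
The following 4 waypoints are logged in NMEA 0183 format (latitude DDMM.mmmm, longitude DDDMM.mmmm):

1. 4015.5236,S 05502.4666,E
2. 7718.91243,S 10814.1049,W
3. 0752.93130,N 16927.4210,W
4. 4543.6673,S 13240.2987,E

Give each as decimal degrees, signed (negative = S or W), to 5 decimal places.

1. -40.25873, 55.04111
2. -77.31521, -108.23508
3. 7.88219, -169.45702
4. -45.72779, 132.67165

Point 1:
  φ: split at 2 digits → 40° and 15.5236′; 40 + 15.5236/60 = 40.258727
  S ⇒ negate
  λ: degrees = first 3 digits = 55, minutes = 2.4666; 55 + 2.4666/60 = 55.041110
  E ⇒ keep positive
Point 2:
  φ: split at 2 digits → 77° and 18.91243′; 77 + 18.91243/60 = 77.315207
  S → negative
  Lon: degrees = first 3 digits = 108, minutes = 14.1049; 108 + 14.1049/60 = 108.235082
  W → negative
Point 3:
  φ: degrees = first 2 digits = 7, minutes = 52.9313; 7 + 52.9313/60 = 7.882188
  N ⇒ keep positive
  Longitude: split at 3 digits → 169° and 27.421′; 169 + 27.421/60 = 169.457017
  hemisphere W, so the sign is −
Point 4:
  φ: degrees = first 2 digits = 45, minutes = 43.6673; 45 + 43.6673/60 = 45.727788
  hemisphere S, so the sign is −
  λ: degrees = first 3 digits = 132, minutes = 40.2987; 132 + 40.2987/60 = 132.671645
  E → positive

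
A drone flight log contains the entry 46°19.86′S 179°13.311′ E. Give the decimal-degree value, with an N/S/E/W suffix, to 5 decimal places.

φ: 19.86′ = 0.331000°; total 46.331000
Longitude: 179 + 13.311/60 = 179.221850

46.33100° S, 179.22185° E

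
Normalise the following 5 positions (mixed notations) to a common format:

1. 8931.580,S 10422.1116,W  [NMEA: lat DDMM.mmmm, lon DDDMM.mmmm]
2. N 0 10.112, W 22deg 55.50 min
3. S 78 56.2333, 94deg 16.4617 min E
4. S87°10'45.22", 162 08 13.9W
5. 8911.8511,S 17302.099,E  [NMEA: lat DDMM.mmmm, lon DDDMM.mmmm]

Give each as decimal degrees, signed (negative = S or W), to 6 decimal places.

Point 1:
  Latitude: split at 2 digits → 89° and 31.58′; 89 + 31.58/60 = 89.5263333
  S ⇒ negate
  λ: split at 3 digits → 104° and 22.1116′; 104 + 22.1116/60 = 104.3685267
  hemisphere W, so the sign is −
Point 2:
  Latitude: 0 + 10.112/60 = 0.1685333
  N ⇒ keep positive
  λ: 22 + 55.5/60 = 22.9250000
  W ⇒ negate
Point 3:
  Latitude: 78 + 56.2333/60 = 78.9372217
  S → negative
  Longitude: 94 + 16.4617/60 = 94.2743617
  E → positive
Point 4:
  φ: 10′ + 45.22″ = 10.75367′; 87 + 10.75367/60 = 87.1792278
  hemisphere S, so the sign is −
  λ: 8′ + 13.9″ = 8.23167′; 162 + 8.23167/60 = 162.1371944
  W → negative
Point 5:
  Latitude: degrees = first 2 digits = 89, minutes = 11.8511; 89 + 11.8511/60 = 89.1975183
  hemisphere S, so the sign is −
  λ: split at 3 digits → 173° and 2.099′; 173 + 2.099/60 = 173.0349833
  E ⇒ keep positive

1. -89.526333, -104.368527
2. 0.168533, -22.925000
3. -78.937222, 94.274362
4. -87.179228, -162.137194
5. -89.197518, 173.034983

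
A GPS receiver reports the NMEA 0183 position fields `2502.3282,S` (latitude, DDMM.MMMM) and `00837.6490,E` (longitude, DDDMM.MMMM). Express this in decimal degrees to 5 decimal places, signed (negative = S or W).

-25.03880, 8.62748

φ: degrees = first 2 digits = 25, minutes = 2.3282; 25 + 2.3282/60 = 25.038803
S ⇒ negate
Lon: split at 3 digits → 008° and 37.649′; 8 + 37.649/60 = 8.627483
E → positive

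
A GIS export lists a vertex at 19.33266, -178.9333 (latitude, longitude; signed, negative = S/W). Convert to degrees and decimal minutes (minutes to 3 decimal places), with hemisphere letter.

φ: minutes = (19.332660 − 19) × 60 = 19.95960
Longitude is negative → W; |value| = 178.933300
Longitude: fractional part 0.933300 → 55.99800 minutes

19° 19.960′ N, 178° 55.998′ W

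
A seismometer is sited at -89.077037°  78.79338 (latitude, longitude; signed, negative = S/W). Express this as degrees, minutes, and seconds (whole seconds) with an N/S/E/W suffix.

89°04′37″ S, 78°47′36″ E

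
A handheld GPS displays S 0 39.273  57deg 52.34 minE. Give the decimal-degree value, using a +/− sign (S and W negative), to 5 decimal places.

Lat: 0 + 39.273/60 = 0.654550
S → negative
Longitude: 57 + 52.34/60 = 57.872333
E → positive

-0.65455, 57.87233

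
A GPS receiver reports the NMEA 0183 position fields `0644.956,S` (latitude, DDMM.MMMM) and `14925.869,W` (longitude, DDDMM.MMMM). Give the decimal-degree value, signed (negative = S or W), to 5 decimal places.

-6.74927, -149.43115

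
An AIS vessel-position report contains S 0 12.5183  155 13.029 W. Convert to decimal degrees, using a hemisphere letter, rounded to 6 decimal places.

φ: 12.5183′ = 0.208638°; total 0.2086383
Lon: 13.029′ = 0.217150°; total 155.2171500

0.208638° S, 155.217150° W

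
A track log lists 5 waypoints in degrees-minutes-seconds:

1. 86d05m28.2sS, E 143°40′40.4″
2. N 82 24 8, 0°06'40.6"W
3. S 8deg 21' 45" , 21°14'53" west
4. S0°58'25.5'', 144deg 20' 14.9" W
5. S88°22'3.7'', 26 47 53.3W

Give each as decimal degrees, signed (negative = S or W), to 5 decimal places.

1. -86.09117, 143.67789
2. 82.40222, -0.11128
3. -8.36250, -21.24806
4. -0.97375, -144.33747
5. -88.36769, -26.79814

Point 1:
  Latitude: 86° + 5/60 + 28.2/3600 = 86 + 0.083333 + 0.007833 = 86.091167
  S → negative
  λ: 143 + 40/60 + 40.4/3600 = 143.677889
  E ⇒ keep positive
Point 2:
  Latitude: 82 + 24/60 + 8/3600 = 82.402222
  N ⇒ keep positive
  Lon: 6′ + 40.6″ = 6.67667′; 0 + 6.67667/60 = 0.111278
  hemisphere W, so the sign is −
Point 3:
  Latitude: 21′ + 45″ = 21.75000′; 8 + 21.75000/60 = 8.362500
  S ⇒ negate
  Longitude: 21° + 14/60 + 53/3600 = 21 + 0.233333 + 0.014722 = 21.248056
  W → negative
Point 4:
  φ: 58′ + 25.5″ = 58.42500′; 0 + 58.42500/60 = 0.973750
  S ⇒ negate
  Longitude: 144° + 20/60 + 14.9/3600 = 144 + 0.333333 + 0.004139 = 144.337472
  hemisphere W, so the sign is −
Point 5:
  Latitude: 88° + 22/60 + 3.7/3600 = 88 + 0.366667 + 0.001028 = 88.367694
  hemisphere S, so the sign is −
  λ: 47′ + 53.3″ = 47.88833′; 26 + 47.88833/60 = 26.798139
  W ⇒ negate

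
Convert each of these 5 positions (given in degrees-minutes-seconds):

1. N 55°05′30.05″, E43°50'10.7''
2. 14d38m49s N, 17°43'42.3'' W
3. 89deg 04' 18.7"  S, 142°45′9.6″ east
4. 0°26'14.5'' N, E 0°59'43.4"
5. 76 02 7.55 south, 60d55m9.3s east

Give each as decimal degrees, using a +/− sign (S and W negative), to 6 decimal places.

Point 1:
  φ: 55° + 5/60 + 30.05/3600 = 55 + 0.083333 + 0.008347 = 55.0916806
  N ⇒ keep positive
  Longitude: 43° + 50/60 + 10.7/3600 = 43 + 0.833333 + 0.002972 = 43.8363056
  E ⇒ keep positive
Point 2:
  φ: 38′ + 49″ = 38.81667′; 14 + 38.81667/60 = 14.6469444
  N ⇒ keep positive
  Lon: 17° + 43/60 + 42.3/3600 = 17 + 0.716667 + 0.011750 = 17.7284167
  W → negative
Point 3:
  φ: 4′ + 18.7″ = 4.31167′; 89 + 4.31167/60 = 89.0718611
  hemisphere S, so the sign is −
  λ: 142 + 45/60 + 9.6/3600 = 142.7526667
  E → positive
Point 4:
  φ: 0 + 26/60 + 14.5/3600 = 0.4373611
  N → positive
  λ: 0 + 59/60 + 43.4/3600 = 0.9953889
  E ⇒ keep positive
Point 5:
  Lat: 76 + 2/60 + 7.55/3600 = 76.0354306
  hemisphere S, so the sign is −
  λ: 60° + 55/60 + 9.3/3600 = 60 + 0.916667 + 0.002583 = 60.9192500
  E → positive

1. 55.091681, 43.836306
2. 14.646944, -17.728417
3. -89.071861, 142.752667
4. 0.437361, 0.995389
5. -76.035431, 60.919250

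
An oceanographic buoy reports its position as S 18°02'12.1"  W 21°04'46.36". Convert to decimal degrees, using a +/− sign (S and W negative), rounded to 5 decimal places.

Latitude: 18° + 2/60 + 12.1/3600 = 18 + 0.033333 + 0.003361 = 18.036694
S → negative
λ: 21° + 4/60 + 46.36/3600 = 21 + 0.066667 + 0.012878 = 21.079544
W → negative

-18.03669, -21.07954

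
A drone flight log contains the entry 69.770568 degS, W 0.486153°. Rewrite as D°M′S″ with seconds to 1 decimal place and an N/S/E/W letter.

69°46′14.0″ S, 0°29′10.2″ W

Latitude: 0.770568° → 46.23408′; 0.23408 × 60 = 14.045″
Longitude: whole degrees 0; 29.16918′ → 29′ and 10.151″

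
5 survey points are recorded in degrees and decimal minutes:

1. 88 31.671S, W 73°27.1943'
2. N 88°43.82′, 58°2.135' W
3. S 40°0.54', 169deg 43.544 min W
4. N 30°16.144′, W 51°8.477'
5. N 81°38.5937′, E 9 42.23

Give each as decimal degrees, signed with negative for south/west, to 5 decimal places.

1. -88.52785, -73.45324
2. 88.73033, -58.03558
3. -40.00900, -169.72573
4. 30.26907, -51.14128
5. 81.64323, 9.70383

Point 1:
  Latitude: 31.671′ = 0.527850°; total 88.527850
  S → negative
  λ: 73 + 27.1943/60 = 73.453238
  W → negative
Point 2:
  Latitude: 43.82′ = 0.730333°; total 88.730333
  N → positive
  Longitude: 2.135′ = 0.035583°; total 58.035583
  W ⇒ negate
Point 3:
  Lat: 40 + 0.54/60 = 40.009000
  S → negative
  λ: 43.544′ = 0.725733°; total 169.725733
  W ⇒ negate
Point 4:
  φ: 16.144′ = 0.269067°; total 30.269067
  N ⇒ keep positive
  Lon: 8.477′ = 0.141283°; total 51.141283
  W → negative
Point 5:
  Latitude: 38.5937′ = 0.643228°; total 81.643228
  N → positive
  Longitude: 9 + 42.23/60 = 9.703833
  E → positive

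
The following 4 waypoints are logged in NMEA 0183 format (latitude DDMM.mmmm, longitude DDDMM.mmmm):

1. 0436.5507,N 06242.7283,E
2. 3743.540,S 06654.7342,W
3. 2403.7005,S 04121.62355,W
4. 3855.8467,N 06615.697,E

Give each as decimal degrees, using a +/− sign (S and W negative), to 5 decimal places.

1. 4.60918, 62.71214
2. -37.72567, -66.91224
3. -24.06168, -41.36039
4. 38.93078, 66.26162

Point 1:
  Lat: degrees = first 2 digits = 4, minutes = 36.5507; 4 + 36.5507/60 = 4.609178
  N ⇒ keep positive
  λ: degrees = first 3 digits = 62, minutes = 42.7283; 62 + 42.7283/60 = 62.712138
  E ⇒ keep positive
Point 2:
  φ: degrees = first 2 digits = 37, minutes = 43.54; 37 + 43.54/60 = 37.725667
  S ⇒ negate
  λ: split at 3 digits → 066° and 54.7342′; 66 + 54.7342/60 = 66.912237
  W ⇒ negate
Point 3:
  φ: split at 2 digits → 24° and 3.7005′; 24 + 3.7005/60 = 24.061675
  S ⇒ negate
  Lon: split at 3 digits → 041° and 21.62355′; 41 + 21.62355/60 = 41.360393
  W ⇒ negate
Point 4:
  φ: split at 2 digits → 38° and 55.8467′; 38 + 55.8467/60 = 38.930778
  N → positive
  λ: degrees = first 3 digits = 66, minutes = 15.697; 66 + 15.697/60 = 66.261617
  E → positive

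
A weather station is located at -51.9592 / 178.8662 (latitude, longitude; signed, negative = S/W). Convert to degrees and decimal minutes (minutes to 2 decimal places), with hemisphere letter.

51° 57.55′ S, 178° 51.97′ E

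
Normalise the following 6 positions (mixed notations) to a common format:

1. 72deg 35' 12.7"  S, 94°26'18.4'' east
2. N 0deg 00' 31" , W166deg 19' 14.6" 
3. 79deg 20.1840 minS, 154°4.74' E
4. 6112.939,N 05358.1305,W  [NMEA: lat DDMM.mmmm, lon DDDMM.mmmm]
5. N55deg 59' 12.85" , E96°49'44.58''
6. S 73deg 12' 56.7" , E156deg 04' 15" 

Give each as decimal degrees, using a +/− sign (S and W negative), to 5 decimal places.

1. -72.58686, 94.43844
2. 0.00861, -166.32072
3. -79.33640, 154.07900
4. 61.21565, -53.96884
5. 55.98690, 96.82905
6. -73.21575, 156.07083

Point 1:
  φ: 35′ + 12.7″ = 35.21167′; 72 + 35.21167/60 = 72.586861
  S → negative
  Lon: 26′ + 18.4″ = 26.30667′; 94 + 26.30667/60 = 94.438444
  E ⇒ keep positive
Point 2:
  φ: 0′ + 31″ = 0.51667′; 0 + 0.51667/60 = 0.008611
  N → positive
  Lon: 19′ + 14.6″ = 19.24333′; 166 + 19.24333/60 = 166.320722
  W → negative
Point 3:
  Lat: 79 + 20.184/60 = 79.336400
  S ⇒ negate
  Lon: 4.74′ = 0.079000°; total 154.079000
  E ⇒ keep positive
Point 4:
  φ: split at 2 digits → 61° and 12.939′; 61 + 12.939/60 = 61.215650
  N → positive
  Longitude: split at 3 digits → 053° and 58.1305′; 53 + 58.1305/60 = 53.968842
  W ⇒ negate
Point 5:
  Lat: 55 + 59/60 + 12.85/3600 = 55.986903
  N ⇒ keep positive
  Lon: 96° + 49/60 + 44.58/3600 = 96 + 0.816667 + 0.012383 = 96.829050
  E → positive
Point 6:
  Lat: 73 + 12/60 + 56.7/3600 = 73.215750
  hemisphere S, so the sign is −
  Longitude: 156 + 4/60 + 15/3600 = 156.070833
  E → positive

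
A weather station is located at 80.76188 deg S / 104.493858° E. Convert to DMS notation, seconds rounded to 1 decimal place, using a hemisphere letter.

φ: 0.761880 × 60 = 45.71280′ → 45′, remainder × 60 = 42.768″
Lon: 0.493858° → 29.63148′; 0.63148 × 60 = 37.889″

80°45′42.8″ S, 104°29′37.9″ E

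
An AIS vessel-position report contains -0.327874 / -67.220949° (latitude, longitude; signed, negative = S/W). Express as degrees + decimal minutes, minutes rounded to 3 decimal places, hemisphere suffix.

0° 19.672′ S, 67° 13.257′ W

Latitude is negative → S; |value| = 0.327874
Lat: fractional part 0.327874 → 19.67244 minutes
Longitude is negative → W; |value| = 67.220949
λ: 67° + 0.220949 × 60 = 67° 13.25694′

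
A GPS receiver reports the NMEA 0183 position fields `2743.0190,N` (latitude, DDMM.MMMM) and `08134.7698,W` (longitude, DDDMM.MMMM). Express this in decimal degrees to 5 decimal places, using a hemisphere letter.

Latitude: degrees = first 2 digits = 27, minutes = 43.019; 27 + 43.019/60 = 27.716983
Longitude: split at 3 digits → 081° and 34.7698′; 81 + 34.7698/60 = 81.579497

27.71698° N, 81.57950° W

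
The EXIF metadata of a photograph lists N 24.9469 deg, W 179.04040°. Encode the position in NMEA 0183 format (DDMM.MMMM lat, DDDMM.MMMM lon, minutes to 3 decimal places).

Latitude: minutes = (24.946900 − 24) × 60 = 56.81400
Lon: 179° + 0.040400 × 60 = 179° 2.42400′

2456.814,N / 17902.424,W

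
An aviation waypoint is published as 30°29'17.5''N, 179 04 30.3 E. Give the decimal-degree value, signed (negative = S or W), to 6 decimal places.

Latitude: 29′ + 17.5″ = 29.29167′; 30 + 29.29167/60 = 30.4881944
N → positive
Lon: 179 + 4/60 + 30.3/3600 = 179.0750833
E ⇒ keep positive

30.488194, 179.075083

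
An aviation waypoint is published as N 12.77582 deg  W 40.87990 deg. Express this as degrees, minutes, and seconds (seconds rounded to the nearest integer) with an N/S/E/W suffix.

φ: 0.775820 × 60 = 46.54920′ → 46′, remainder × 60 = 32.95″
Longitude: whole degrees 40; 52.79400′ → 52′ and 47.64″

12°46′33″ N, 40°52′48″ W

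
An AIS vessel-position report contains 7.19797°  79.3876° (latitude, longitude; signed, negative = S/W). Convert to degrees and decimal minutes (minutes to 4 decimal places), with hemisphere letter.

7° 11.8782′ N, 79° 23.2560′ E

φ: minutes = (7.197970 − 7) × 60 = 11.878200
Lon: fractional part 0.387600 → 23.256000 minutes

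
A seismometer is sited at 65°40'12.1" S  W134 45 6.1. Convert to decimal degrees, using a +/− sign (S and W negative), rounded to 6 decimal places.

-65.670028, -134.751694

Lat: 40′ + 12.1″ = 40.20167′; 65 + 40.20167/60 = 65.6700278
hemisphere S, so the sign is −
λ: 134 + 45/60 + 6.1/3600 = 134.7516944
W ⇒ negate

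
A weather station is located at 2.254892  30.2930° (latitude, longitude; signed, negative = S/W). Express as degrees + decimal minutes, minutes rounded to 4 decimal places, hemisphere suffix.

2° 15.2935′ N, 30° 17.5800′ E

φ: minutes = (2.254892 − 2) × 60 = 15.293520
Lon: 30° + 0.293000 × 60 = 30° 17.580000′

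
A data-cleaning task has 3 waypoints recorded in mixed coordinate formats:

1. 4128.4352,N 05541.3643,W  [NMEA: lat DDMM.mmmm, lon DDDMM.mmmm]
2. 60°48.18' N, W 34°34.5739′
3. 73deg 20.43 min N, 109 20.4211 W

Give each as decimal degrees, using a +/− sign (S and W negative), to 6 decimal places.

Point 1:
  Lat: split at 2 digits → 41° and 28.4352′; 41 + 28.4352/60 = 41.4739200
  N → positive
  Lon: split at 3 digits → 055° and 41.3643′; 55 + 41.3643/60 = 55.6894050
  W ⇒ negate
Point 2:
  Lat: 60 + 48.18/60 = 60.8030000
  N ⇒ keep positive
  λ: 34.5739′ = 0.576232°; total 34.5762317
  W ⇒ negate
Point 3:
  Latitude: 20.43′ = 0.340500°; total 73.3405000
  N ⇒ keep positive
  Lon: 20.4211′ = 0.340352°; total 109.3403517
  W → negative

1. 41.473920, -55.689405
2. 60.803000, -34.576232
3. 73.340500, -109.340352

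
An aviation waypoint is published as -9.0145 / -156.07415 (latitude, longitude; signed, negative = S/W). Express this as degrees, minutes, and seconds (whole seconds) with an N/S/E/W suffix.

Latitude is negative → S; |value| = 9.014500
Latitude: 0.014500° → 0.87000′; 0.87000 × 60 = 52.20″
Longitude is negative → W; |value| = 156.074150
Longitude: 0.074150° → 4.44900′; 0.44900 × 60 = 26.94″

9°00′52″ S, 156°04′27″ W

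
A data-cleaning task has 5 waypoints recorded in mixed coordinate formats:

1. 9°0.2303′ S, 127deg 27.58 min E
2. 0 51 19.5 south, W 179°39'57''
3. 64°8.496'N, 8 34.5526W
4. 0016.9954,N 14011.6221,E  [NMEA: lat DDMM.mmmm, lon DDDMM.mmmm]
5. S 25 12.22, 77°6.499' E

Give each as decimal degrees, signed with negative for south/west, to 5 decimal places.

1. -9.00384, 127.45967
2. -0.85542, -179.66583
3. 64.14160, -8.57588
4. 0.28326, 140.19370
5. -25.20367, 77.10832

Point 1:
  Lat: 0.2303′ = 0.003838°; total 9.003838
  S → negative
  Longitude: 127 + 27.58/60 = 127.459667
  E ⇒ keep positive
Point 2:
  Lat: 51′ + 19.5″ = 51.32500′; 0 + 51.32500/60 = 0.855417
  S ⇒ negate
  Longitude: 179° + 39/60 + 57/3600 = 179 + 0.650000 + 0.015833 = 179.665833
  W ⇒ negate
Point 3:
  Lat: 64 + 8.496/60 = 64.141600
  N → positive
  λ: 8 + 34.5526/60 = 8.575877
  W ⇒ negate
Point 4:
  φ: split at 2 digits → 00° and 16.9954′; 0 + 16.9954/60 = 0.283257
  N → positive
  Lon: degrees = first 3 digits = 140, minutes = 11.6221; 140 + 11.6221/60 = 140.193702
  E → positive
Point 5:
  Latitude: 12.22′ = 0.203667°; total 25.203667
  hemisphere S, so the sign is −
  λ: 77 + 6.499/60 = 77.108317
  E ⇒ keep positive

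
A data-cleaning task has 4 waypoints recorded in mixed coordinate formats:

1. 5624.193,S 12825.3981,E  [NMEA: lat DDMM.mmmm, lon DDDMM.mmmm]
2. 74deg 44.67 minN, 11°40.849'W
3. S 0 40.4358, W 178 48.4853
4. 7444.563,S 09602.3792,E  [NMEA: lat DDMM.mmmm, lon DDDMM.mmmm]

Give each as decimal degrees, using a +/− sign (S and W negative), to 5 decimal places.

Point 1:
  Latitude: degrees = first 2 digits = 56, minutes = 24.193; 56 + 24.193/60 = 56.403217
  hemisphere S, so the sign is −
  λ: degrees = first 3 digits = 128, minutes = 25.3981; 128 + 25.3981/60 = 128.423302
  E ⇒ keep positive
Point 2:
  Lat: 44.67′ = 0.744500°; total 74.744500
  N → positive
  Lon: 40.849′ = 0.680817°; total 11.680817
  hemisphere W, so the sign is −
Point 3:
  φ: 40.4358′ = 0.673930°; total 0.673930
  hemisphere S, so the sign is −
  λ: 48.4853′ = 0.808088°; total 178.808088
  hemisphere W, so the sign is −
Point 4:
  Latitude: degrees = first 2 digits = 74, minutes = 44.563; 74 + 44.563/60 = 74.742717
  hemisphere S, so the sign is −
  λ: split at 3 digits → 096° and 2.3792′; 96 + 2.3792/60 = 96.039653
  E ⇒ keep positive

1. -56.40322, 128.42330
2. 74.74450, -11.68082
3. -0.67393, -178.80809
4. -74.74272, 96.03965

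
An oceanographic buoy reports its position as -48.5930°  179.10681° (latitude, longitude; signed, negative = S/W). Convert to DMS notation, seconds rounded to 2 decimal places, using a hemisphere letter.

48°35′34.80″ S, 179°06′24.52″ E

Latitude is negative → S; |value| = 48.593000
φ: 0.593000 × 60 = 35.58000′ → 35′, remainder × 60 = 34.8000″
Lon: whole degrees 179; 6.40860′ → 6′ and 24.5160″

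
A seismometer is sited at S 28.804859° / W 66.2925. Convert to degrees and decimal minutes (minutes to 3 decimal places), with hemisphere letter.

28° 48.292′ S, 66° 17.550′ W

φ: fractional part 0.804859 → 48.29154 minutes
Longitude: minutes = (66.292500 − 66) × 60 = 17.55000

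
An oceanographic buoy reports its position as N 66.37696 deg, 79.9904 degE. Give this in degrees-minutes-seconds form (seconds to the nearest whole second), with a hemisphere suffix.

φ: whole degrees 66; 22.61760′ → 22′ and 37.06″
Lon: 0.990400 × 60 = 59.42400′ → 59′, remainder × 60 = 25.44″

66°22′37″ N, 79°59′25″ E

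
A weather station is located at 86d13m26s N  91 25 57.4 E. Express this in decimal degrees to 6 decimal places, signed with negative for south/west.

86.223889, 91.432611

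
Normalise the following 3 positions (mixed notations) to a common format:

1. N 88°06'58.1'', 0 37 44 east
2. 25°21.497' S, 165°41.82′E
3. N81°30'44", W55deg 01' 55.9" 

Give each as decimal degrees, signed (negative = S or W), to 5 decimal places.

1. 88.11614, 0.62889
2. -25.35828, 165.69700
3. 81.51222, -55.03219

Point 1:
  Latitude: 88 + 6/60 + 58.1/3600 = 88.116139
  N → positive
  Lon: 37′ + 44″ = 37.73333′; 0 + 37.73333/60 = 0.628889
  E ⇒ keep positive
Point 2:
  Lat: 21.497′ = 0.358283°; total 25.358283
  S ⇒ negate
  λ: 165 + 41.82/60 = 165.697000
  E ⇒ keep positive
Point 3:
  Lat: 30′ + 44″ = 30.73333′; 81 + 30.73333/60 = 81.512222
  N ⇒ keep positive
  Lon: 1′ + 55.9″ = 1.93167′; 55 + 1.93167/60 = 55.032194
  hemisphere W, so the sign is −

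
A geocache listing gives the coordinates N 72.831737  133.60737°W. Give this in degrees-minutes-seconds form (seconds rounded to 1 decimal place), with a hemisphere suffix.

72°49′54.3″ N, 133°36′26.5″ W

Lat: 0.831737° → 49.90422′; 0.90422 × 60 = 54.253″
λ: 0.607370 × 60 = 36.44220′ → 36′, remainder × 60 = 26.532″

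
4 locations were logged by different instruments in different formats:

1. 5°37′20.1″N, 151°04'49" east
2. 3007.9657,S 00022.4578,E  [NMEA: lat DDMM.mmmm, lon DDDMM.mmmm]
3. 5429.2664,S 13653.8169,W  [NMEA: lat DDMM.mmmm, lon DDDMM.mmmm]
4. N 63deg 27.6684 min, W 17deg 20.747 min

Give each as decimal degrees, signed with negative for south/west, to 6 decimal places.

1. 5.622250, 151.080278
2. -30.132762, 0.374297
3. -54.487773, -136.896948
4. 63.461140, -17.345783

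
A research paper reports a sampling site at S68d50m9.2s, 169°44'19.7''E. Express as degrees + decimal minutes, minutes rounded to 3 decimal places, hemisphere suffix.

68° 50.153′ S, 169° 44.328′ E

Lat: 50 + 9.2/60 = 50.15333′
λ: seconds/60 = 0.32833; minutes = 44 + 0.32833 = 44.32833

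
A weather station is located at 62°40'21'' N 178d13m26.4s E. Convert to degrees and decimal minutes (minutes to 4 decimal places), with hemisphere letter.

62° 40.3500′ N, 178° 13.4400′ E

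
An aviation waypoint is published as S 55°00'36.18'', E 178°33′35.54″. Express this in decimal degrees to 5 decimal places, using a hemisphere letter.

Latitude: 0′ + 36.18″ = 0.60300′; 55 + 0.60300/60 = 55.010050
Longitude: 178 + 33/60 + 35.54/3600 = 178.559872

55.01005° S, 178.55987° E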